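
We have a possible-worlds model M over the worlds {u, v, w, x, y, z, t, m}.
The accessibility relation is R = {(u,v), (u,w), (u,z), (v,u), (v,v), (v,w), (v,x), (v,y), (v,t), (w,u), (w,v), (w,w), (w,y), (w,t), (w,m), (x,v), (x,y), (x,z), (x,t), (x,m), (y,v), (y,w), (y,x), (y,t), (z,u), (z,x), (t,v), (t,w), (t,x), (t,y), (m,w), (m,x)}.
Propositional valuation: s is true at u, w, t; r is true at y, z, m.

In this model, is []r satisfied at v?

No

Recall that []ψ holds at a world iff ψ holds at every accessible world, and <>ψ holds iff ψ holds at some accessible world.
At v: []r requires r at every successor {u, v, w, x, y, t}.
  r fails at u, so []r is false at v.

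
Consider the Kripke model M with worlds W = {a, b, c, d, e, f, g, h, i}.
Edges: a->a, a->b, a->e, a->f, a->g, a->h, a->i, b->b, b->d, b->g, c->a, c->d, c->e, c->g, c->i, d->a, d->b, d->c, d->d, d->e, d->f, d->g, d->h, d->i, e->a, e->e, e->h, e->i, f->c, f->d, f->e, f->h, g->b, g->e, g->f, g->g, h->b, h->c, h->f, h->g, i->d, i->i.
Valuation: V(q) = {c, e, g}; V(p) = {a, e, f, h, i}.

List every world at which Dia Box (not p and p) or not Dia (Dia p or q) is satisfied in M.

Let φ = Dia Box (not p and p) or not Dia (Dia p or q). Evaluate φ at each world:
  a (successors {a, b, e, f, g, h, i}): φ is false.
  b (successors {b, d, g}): φ is false.
  c (successors {a, d, e, g, i}): φ is false.
  d (successors {a, b, c, d, e, f, g, h, i}): φ is false.
  e (successors {a, e, h, i}): φ is false.
  f (successors {c, d, e, h}): φ is false.
  g (successors {b, e, f, g}): φ is false.
  h (successors {b, c, f, g}): φ is false.
  i (successors {d, i}): φ is false.
For instance, at a:
  At a: Dia Box (not p and p) is false, not Dia (Dia p or q) is false, so Dia Box (not p and p) or not Dia (Dia p or q) is false.
    At a: Dia Box (not p and p) requires Box (not p and p) at some successor in {a, b, e, f, g, h, i}.
      At a: Box (not p and p) is false.
      At b: Box (not p and p) is false.
      At e: Box (not p and p) is false.
      At f: Box (not p and p) is false.
      At g: Box (not p and p) is false.
      At h: Box (not p and p) is false.
      At i: Box (not p and p) is false.
    So Dia Box (not p and p) is false at a.
    At a: Dia (Dia p or q) is true, so not Dia (Dia p or q) is false.
      At a: Dia (Dia p or q) requires Dia p or q at some successor in {a, b, e, f, g, h, i}.
        Dia p or q holds at a, so Dia (Dia p or q) is true at a.
Satisfying worlds: none.

none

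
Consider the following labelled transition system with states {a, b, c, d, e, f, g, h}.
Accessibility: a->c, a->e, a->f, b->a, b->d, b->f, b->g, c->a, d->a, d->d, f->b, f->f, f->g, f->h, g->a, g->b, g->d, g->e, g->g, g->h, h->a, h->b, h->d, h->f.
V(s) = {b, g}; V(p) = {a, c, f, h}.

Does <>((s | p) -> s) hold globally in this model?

No

Let φ = <>((s | p) -> s). Evaluate φ at each world:
  a (successors {c, e, f}): φ is true.
  b (successors {a, d, f, g}): φ is true.
  c (successors {a}): φ is false.
  d (successors {a, d}): φ is true.
  e (successors ∅): φ is false.
  f (successors {b, f, g, h}): φ is true.
  g (successors {a, b, d, e, g, h}): φ is true.
  h (successors {a, b, d, f}): φ is true.
Detail at c (counterexample):
  At c: <>((s | p) -> s) requires (s | p) -> s at some successor in {a}.
    At a: (s | p) -> s is false.
  So <>((s | p) -> s) is false at c.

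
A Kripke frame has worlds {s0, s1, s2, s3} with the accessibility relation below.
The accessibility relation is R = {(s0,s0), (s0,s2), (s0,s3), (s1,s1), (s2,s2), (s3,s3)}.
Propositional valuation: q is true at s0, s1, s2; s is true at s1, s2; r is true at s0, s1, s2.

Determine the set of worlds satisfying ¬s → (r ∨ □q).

s0, s1, s2

Let φ = ¬s → (r ∨ □q). Evaluate φ at each world:
  s0 (successors {s0, s2, s3}): φ is true.
  s1 (successors {s1}): φ is true.
  s2 (successors {s2}): φ is true.
  s3 (successors {s3}): φ is false.
For instance, at s0:
  At s0: ¬s is true, r ∨ □q is true, so ¬s → (r ∨ □q) is true.
    At s0: r is true, □q is false, so r ∨ □q is true.
      At s0: □q requires q at every successor {s0, s2, s3}.
        q fails at s3, so □q is false at s0.
Satisfying worlds: {s0, s1, s2}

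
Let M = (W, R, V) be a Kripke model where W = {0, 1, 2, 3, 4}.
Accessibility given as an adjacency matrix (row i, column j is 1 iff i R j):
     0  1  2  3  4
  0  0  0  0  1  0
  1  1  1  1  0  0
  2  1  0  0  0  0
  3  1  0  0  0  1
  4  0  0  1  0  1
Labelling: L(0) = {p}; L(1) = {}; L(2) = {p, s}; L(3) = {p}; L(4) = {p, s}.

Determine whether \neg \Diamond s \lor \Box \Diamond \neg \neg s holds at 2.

Yes

At 2: \neg \Diamond s is true, \Box \Diamond \neg \neg s is false, so \neg \Diamond s \lor \Box \Diamond \neg \neg s is true.
  At 2: \Diamond s is false, so \neg \Diamond s is true.
    At 2: \Diamond s requires s at some successor in {0}.
      At 0: s is false.
    So \Diamond s is false at 2.
  At 2: \Box \Diamond \neg \neg s requires \Diamond \neg \neg s at every successor {0}.
    \Diamond \neg \neg s fails at 0, so \Box \Diamond \neg \neg s is false at 2.
      At 0: \Diamond \neg \neg s requires \neg \neg s at some successor in {3}.
        At 3: \neg \neg s is false.
      So \Diamond \neg \neg s is false at 0.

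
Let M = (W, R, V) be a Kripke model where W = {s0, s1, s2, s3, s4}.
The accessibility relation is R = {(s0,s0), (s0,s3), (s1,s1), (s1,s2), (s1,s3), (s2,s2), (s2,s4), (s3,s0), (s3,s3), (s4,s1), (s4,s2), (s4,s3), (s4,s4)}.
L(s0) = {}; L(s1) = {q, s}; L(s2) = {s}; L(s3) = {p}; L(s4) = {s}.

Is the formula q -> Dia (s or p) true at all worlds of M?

Yes

Let φ = q -> Dia (s or p). Evaluate φ at each world:
  s0 (successors {s0, s3}): φ is true.
  s1 (successors {s1, s2, s3}): φ is true.
  s2 (successors {s2, s4}): φ is true.
  s3 (successors {s0, s3}): φ is true.
  s4 (successors {s1, s2, s3, s4}): φ is true.
For instance, at s0:
  At s0: q is false, Dia (s or p) is true, so q -> Dia (s or p) is true.
    At s0: Dia (s or p) requires s or p at some successor in {s0, s3}.
      s or p holds at s3, so Dia (s or p) is true at s0.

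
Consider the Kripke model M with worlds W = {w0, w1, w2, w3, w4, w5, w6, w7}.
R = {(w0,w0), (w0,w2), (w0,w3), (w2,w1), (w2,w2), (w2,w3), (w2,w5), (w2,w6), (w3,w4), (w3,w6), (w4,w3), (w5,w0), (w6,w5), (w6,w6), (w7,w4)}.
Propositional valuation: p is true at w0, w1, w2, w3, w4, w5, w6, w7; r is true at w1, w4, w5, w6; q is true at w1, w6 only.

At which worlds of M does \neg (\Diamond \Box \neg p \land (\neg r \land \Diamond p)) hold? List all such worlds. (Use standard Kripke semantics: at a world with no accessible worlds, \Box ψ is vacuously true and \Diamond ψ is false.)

Let φ = \neg (\Diamond \Box \neg p \land (\neg r \land \Diamond p)). Evaluate φ at each world:
  w0 (successors {w0, w2, w3}): φ is true.
  w1 (successors ∅): φ is true.
  w2 (successors {w1, w2, w3, w5, w6}): φ is false.
  w3 (successors {w4, w6}): φ is true.
  w4 (successors {w3}): φ is true.
  w5 (successors {w0}): φ is true.
  w6 (successors {w5, w6}): φ is true.
  w7 (successors {w4}): φ is true.
For instance, at w0:
  At w0: \Diamond \Box \neg p \land (\neg r \land \Diamond p) is false, so \neg (\Diamond \Box \neg p \land (\neg r \land \Diamond p)) is true.
    At w0: \Diamond \Box \neg p is false, \neg r \land \Diamond p is true, so \Diamond \Box \neg p \land (\neg r \land \Diamond p) is false.
      At w0: \Diamond \Box \neg p requires \Box \neg p at some successor in {w0, w2, w3}.
        At w0: \Box \neg p is false.
        At w2: \Box \neg p is false.
        At w3: \Box \neg p is false.
      So \Diamond \Box \neg p is false at w0.
      At w0: \neg r is true, \Diamond p is true, so \neg r \land \Diamond p is true.
Satisfying worlds: {w0, w1, w3, w4, w5, w6, w7}

w0, w1, w3, w4, w5, w6, w7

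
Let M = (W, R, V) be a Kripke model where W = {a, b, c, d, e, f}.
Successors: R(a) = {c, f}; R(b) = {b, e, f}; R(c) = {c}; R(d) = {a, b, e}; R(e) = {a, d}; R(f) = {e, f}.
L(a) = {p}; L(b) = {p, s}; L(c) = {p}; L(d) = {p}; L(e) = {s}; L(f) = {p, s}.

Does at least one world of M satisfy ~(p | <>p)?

Let φ = ~(p | <>p). Evaluate φ at each world:
  a (successors {c, f}): φ is false.
  b (successors {b, e, f}): φ is false.
  c (successors {c}): φ is false.
  d (successors {a, b, e}): φ is false.
  e (successors {a, d}): φ is false.
  f (successors {e, f}): φ is false.
For instance, at c:
  At c: p | <>p is true, so ~(p | <>p) is false.
    At c: p is true, <>p is true, so p | <>p is true.
      At c: <>p requires p at some successor in {c}.
        p holds at c, so <>p is true at c.

No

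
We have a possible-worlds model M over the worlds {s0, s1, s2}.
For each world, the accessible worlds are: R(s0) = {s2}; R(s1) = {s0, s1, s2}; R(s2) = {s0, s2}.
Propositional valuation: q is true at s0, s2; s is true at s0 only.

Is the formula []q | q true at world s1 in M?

No

Recall that []ψ holds at a world iff ψ holds at every accessible world, and <>ψ holds iff ψ holds at some accessible world.
At s1: []q is false, q is false, so []q | q is false.
  At s1: []q requires q at every successor {s0, s1, s2}.
    q fails at s1, so []q is false at s1.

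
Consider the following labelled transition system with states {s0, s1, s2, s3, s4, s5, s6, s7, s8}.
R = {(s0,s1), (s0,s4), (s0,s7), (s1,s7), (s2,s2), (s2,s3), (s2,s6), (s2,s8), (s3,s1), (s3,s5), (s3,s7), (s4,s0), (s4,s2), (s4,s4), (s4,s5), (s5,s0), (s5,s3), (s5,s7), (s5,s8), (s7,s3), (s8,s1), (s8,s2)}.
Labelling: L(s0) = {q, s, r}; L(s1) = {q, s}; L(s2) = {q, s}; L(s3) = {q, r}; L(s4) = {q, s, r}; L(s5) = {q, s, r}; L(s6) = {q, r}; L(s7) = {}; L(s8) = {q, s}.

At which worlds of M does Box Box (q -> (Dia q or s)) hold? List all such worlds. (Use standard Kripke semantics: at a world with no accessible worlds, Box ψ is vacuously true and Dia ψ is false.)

Let φ = Box Box (q -> (Dia q or s)). Evaluate φ at each world:
  s0 (successors {s1, s4, s7}): φ is true.
  s1 (successors {s7}): φ is true.
  s2 (successors {s2, s3, s6, s8}): φ is false.
  s3 (successors {s1, s5, s7}): φ is true.
  s4 (successors {s0, s2, s4, s5}): φ is false.
  s5 (successors {s0, s3, s7, s8}): φ is true.
  s6 (successors ∅): φ is true.
  s7 (successors {s3}): φ is true.
  s8 (successors {s1, s2}): φ is false.
For instance, at s4:
  At s4: Box Box (q -> (Dia q or s)) requires Box (q -> (Dia q or s)) at every successor {s0, s2, s4, s5}.
    Box (q -> (Dia q or s)) fails at s2, so Box Box (q -> (Dia q or s)) is false at s4.
      At s2: Box (q -> (Dia q or s)) requires q -> (Dia q or s) at every successor {s2, s3, s6, s8}.
        q -> (Dia q or s) fails at s6, so Box (q -> (Dia q or s)) is false at s2.
Satisfying worlds: {s0, s1, s3, s5, s6, s7}

s0, s1, s3, s5, s6, s7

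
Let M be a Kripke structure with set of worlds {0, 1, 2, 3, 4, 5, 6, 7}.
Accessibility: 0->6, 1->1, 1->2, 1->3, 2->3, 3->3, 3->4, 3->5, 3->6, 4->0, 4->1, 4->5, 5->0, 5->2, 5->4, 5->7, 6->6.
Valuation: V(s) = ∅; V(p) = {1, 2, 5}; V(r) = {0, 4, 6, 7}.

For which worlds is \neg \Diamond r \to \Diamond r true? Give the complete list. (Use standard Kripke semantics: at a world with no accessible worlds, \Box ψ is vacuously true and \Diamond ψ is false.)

Let φ = \neg \Diamond r \to \Diamond r. Evaluate φ at each world:
  0 (successors {6}): φ is true.
  1 (successors {1, 2, 3}): φ is false.
  2 (successors {3}): φ is false.
  3 (successors {3, 4, 5, 6}): φ is true.
  4 (successors {0, 1, 5}): φ is true.
  5 (successors {0, 2, 4, 7}): φ is true.
  6 (successors {6}): φ is true.
  7 (successors ∅): φ is false.
For instance, at 2:
  At 2: \neg \Diamond r is true, \Diamond r is false, so \neg \Diamond r \to \Diamond r is false.
    At 2: \Diamond r is false, so \neg \Diamond r is true.
      At 2: \Diamond r requires r at some successor in {3}.
        At 3: r is false.
      So \Diamond r is false at 2.
    At 2: \Diamond r requires r at some successor in {3}.
      At 3: r is false.
    So \Diamond r is false at 2.
Satisfying worlds: {0, 3, 4, 5, 6}

0, 3, 4, 5, 6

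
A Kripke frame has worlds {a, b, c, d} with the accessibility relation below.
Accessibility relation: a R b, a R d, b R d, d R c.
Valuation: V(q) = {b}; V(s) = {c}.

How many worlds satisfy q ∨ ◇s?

Let φ = q ∨ ◇s. Evaluate φ at each world:
  a (successors {b, d}): φ is false.
  b (successors {d}): φ is true.
  c (successors ∅): φ is false.
  d (successors {c}): φ is true.
For instance, at a:
  At a: q is false, ◇s is false, so q ∨ ◇s is false.
    At a: ◇s requires s at some successor in {b, d}.
      At b: s is false.
      At d: s is false.
    So ◇s is false at a.
Satisfying worlds: {b, d}

2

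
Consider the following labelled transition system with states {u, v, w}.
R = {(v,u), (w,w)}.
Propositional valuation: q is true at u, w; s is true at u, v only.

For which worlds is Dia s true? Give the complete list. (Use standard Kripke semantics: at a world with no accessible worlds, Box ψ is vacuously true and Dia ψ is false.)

v

Let φ = Dia s. Evaluate φ at each world:
  u (successors ∅): φ is false.
  v (successors {u}): φ is true.
  w (successors {w}): φ is false.
For instance, at w:
  At w: Dia s requires s at some successor in {w}.
    At w: s is false.
  So Dia s is false at w.
Satisfying worlds: {v}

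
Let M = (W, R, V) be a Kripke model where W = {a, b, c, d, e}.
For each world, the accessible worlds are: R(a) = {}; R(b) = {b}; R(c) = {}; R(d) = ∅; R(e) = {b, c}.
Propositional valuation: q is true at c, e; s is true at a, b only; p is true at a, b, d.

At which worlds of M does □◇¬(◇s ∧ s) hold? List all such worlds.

a, c, d

Let φ = □◇¬(◇s ∧ s). Evaluate φ at each world:
  a (successors ∅): φ is true.
  b (successors {b}): φ is false.
  c (successors ∅): φ is true.
  d (successors ∅): φ is true.
  e (successors {b, c}): φ is false.
For instance, at b:
  At b: □◇¬(◇s ∧ s) requires ◇¬(◇s ∧ s) at every successor {b}.
    ◇¬(◇s ∧ s) fails at b, so □◇¬(◇s ∧ s) is false at b.
      At b: ◇¬(◇s ∧ s) requires ¬(◇s ∧ s) at some successor in {b}.
        At b: ¬(◇s ∧ s) is false.
      So ◇¬(◇s ∧ s) is false at b.
Satisfying worlds: {a, c, d}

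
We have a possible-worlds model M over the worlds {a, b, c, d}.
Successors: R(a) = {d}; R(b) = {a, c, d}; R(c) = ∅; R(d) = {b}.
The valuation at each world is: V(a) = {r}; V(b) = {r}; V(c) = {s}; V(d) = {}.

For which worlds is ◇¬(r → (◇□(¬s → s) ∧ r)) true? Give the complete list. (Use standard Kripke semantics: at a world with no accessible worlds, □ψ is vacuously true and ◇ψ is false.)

Recall that □ψ holds at a world iff ψ holds at every accessible world, and ◇ψ holds iff ψ holds at some accessible world.
Let φ = ◇¬(r → (◇□(¬s → s) ∧ r)). Evaluate φ at each world:
  a (successors {d}): φ is false.
  b (successors {a, c, d}): φ is true.
  c (successors ∅): φ is false.
  d (successors {b}): φ is false.
For instance, at a:
  At a: ◇¬(r → (◇□(¬s → s) ∧ r)) requires ¬(r → (◇□(¬s → s) ∧ r)) at some successor in {d}.
    At d: ¬(r → (◇□(¬s → s) ∧ r)) is false.
  So ◇¬(r → (◇□(¬s → s) ∧ r)) is false at a.
Satisfying worlds: {b}

b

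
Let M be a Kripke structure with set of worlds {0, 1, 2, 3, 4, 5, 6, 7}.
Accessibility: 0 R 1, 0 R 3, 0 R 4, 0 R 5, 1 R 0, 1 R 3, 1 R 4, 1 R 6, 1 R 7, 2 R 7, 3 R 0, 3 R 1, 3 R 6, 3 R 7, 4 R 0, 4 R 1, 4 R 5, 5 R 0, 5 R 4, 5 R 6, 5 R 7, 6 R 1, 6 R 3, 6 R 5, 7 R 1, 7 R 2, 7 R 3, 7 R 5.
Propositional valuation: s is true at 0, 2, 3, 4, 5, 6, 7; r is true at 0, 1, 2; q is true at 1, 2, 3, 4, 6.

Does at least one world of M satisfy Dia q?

Yes

Let φ = Dia q. Evaluate φ at each world:
  0 (successors {1, 3, 4, 5}): φ is true.
  1 (successors {0, 3, 4, 6, 7}): φ is true.
  2 (successors {7}): φ is false.
  3 (successors {0, 1, 6, 7}): φ is true.
  4 (successors {0, 1, 5}): φ is true.
  5 (successors {0, 4, 6, 7}): φ is true.
  6 (successors {1, 3, 5}): φ is true.
  7 (successors {1, 2, 3, 5}): φ is true.
Detail at 0 (witness):
  At 0: Dia q requires q at some successor in {1, 3, 4, 5}.
    q holds at 1, so Dia q is true at 0.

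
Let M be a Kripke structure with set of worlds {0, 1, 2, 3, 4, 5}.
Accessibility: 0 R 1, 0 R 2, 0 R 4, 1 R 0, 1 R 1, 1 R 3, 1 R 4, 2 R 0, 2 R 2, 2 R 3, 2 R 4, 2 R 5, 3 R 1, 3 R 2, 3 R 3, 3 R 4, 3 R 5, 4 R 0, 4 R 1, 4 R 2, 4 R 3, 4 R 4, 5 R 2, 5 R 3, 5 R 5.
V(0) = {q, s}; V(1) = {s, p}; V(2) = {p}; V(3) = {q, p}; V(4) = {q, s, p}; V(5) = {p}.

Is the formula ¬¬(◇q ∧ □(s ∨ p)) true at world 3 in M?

Yes

Recall that □ψ holds at a world iff ψ holds at every accessible world, and ◇ψ holds iff ψ holds at some accessible world.
At 3: ¬(◇q ∧ □(s ∨ p)) is false, so ¬¬(◇q ∧ □(s ∨ p)) is true.
  At 3: ◇q ∧ □(s ∨ p) is true, so ¬(◇q ∧ □(s ∨ p)) is false.
    At 3: ◇q is true, □(s ∨ p) is true, so ◇q ∧ □(s ∨ p) is true.
      At 3: ◇q requires q at some successor in {1, 2, 3, 4, 5}.
        q holds at 3, so ◇q is true at 3.
      At 3: □(s ∨ p) requires s ∨ p at every successor {1, 2, 3, 4, 5}.
        At 1: s ∨ p is true.
        At 2: s ∨ p is true.
        At 3: s ∨ p is true.
        At 4: s ∨ p is true.
        At 5: s ∨ p is true.
      So □(s ∨ p) is true at 3.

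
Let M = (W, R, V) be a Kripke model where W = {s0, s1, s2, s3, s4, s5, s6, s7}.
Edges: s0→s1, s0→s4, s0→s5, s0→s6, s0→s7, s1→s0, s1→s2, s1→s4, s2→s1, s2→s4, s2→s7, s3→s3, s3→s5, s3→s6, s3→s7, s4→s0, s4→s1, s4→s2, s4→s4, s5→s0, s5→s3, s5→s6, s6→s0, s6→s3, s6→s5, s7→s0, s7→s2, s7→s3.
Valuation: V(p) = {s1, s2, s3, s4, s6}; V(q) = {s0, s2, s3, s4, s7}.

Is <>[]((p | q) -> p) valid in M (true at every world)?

Recall that []ψ holds at a world iff ψ holds at every accessible world, and <>ψ holds iff ψ holds at some accessible world.
Let φ = <>[]((p | q) -> p). Evaluate φ at each world:
  s0 (successors {s1, s4, s5, s6, s7}): φ is false.
  s1 (successors {s0, s2, s4}): φ is false.
  s2 (successors {s1, s4, s7}): φ is false.
  s3 (successors {s3, s5, s6, s7}): φ is false.
  s4 (successors {s0, s1, s2, s4}): φ is false.
  s5 (successors {s0, s3, s6}): φ is false.
  s6 (successors {s0, s3, s5}): φ is false.
  s7 (successors {s0, s2, s3}): φ is false.
Detail at s0 (counterexample):
  At s0: <>[]((p | q) -> p) requires []((p | q) -> p) at some successor in {s1, s4, s5, s6, s7}.
    At s1: []((p | q) -> p) is false.
    At s4: []((p | q) -> p) is false.
    At s5: []((p | q) -> p) is false.
    At s6: []((p | q) -> p) is false.
    At s7: []((p | q) -> p) is false.
  So <>[]((p | q) -> p) is false at s0.

No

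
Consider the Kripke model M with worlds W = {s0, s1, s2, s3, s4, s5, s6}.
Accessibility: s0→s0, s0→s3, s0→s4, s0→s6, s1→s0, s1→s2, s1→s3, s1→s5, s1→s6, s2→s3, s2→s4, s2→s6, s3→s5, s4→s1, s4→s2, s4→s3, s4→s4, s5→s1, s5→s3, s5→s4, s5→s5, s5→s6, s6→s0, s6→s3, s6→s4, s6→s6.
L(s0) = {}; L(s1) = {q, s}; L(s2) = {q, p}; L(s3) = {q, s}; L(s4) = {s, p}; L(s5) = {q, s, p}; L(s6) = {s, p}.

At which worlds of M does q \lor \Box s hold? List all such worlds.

s1, s2, s3, s5

Recall that \Box ψ holds at a world iff ψ holds at every accessible world, and \Diamond ψ holds iff ψ holds at some accessible world.
Let φ = q \lor \Box s. Evaluate φ at each world:
  s0 (successors {s0, s3, s4, s6}): φ is false.
  s1 (successors {s0, s2, s3, s5, s6}): φ is true.
  s2 (successors {s3, s4, s6}): φ is true.
  s3 (successors {s5}): φ is true.
  s4 (successors {s1, s2, s3, s4}): φ is false.
  s5 (successors {s1, s3, s4, s5, s6}): φ is true.
  s6 (successors {s0, s3, s4, s6}): φ is false.
For instance, at s3:
  At s3: q is true, \Box s is true, so q \lor \Box s is true.
    At s3: \Box s requires s at every successor {s5}.
      At s5: s is true.
    So \Box s is true at s3.
Satisfying worlds: {s1, s2, s3, s5}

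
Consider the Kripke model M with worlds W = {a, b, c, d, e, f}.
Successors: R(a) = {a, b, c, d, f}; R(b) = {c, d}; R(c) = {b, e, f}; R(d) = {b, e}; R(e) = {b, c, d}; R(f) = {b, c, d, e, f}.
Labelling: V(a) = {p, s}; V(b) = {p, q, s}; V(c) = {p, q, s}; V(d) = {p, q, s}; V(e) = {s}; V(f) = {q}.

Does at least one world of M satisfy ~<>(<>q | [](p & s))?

Let φ = ~<>(<>q | [](p & s)). Evaluate φ at each world:
  a (successors {a, b, c, d, f}): φ is false.
  b (successors {c, d}): φ is false.
  c (successors {b, e, f}): φ is false.
  d (successors {b, e}): φ is false.
  e (successors {b, c, d}): φ is false.
  f (successors {b, c, d, e, f}): φ is false.
For instance, at d:
  At d: <>(<>q | [](p & s)) is true, so ~<>(<>q | [](p & s)) is false.
    At d: <>(<>q | [](p & s)) requires <>q | [](p & s) at some successor in {b, e}.
      <>q | [](p & s) holds at b, so <>(<>q | [](p & s)) is true at d.

No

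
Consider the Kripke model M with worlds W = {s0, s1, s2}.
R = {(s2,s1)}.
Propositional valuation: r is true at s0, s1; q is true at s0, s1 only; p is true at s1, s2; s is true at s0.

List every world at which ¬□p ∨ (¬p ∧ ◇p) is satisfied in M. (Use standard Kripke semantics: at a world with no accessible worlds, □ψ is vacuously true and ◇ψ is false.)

none

Let φ = ¬□p ∨ (¬p ∧ ◇p). Evaluate φ at each world:
  s0 (successors ∅): φ is false.
  s1 (successors ∅): φ is false.
  s2 (successors {s1}): φ is false.
For instance, at s2:
  At s2: ¬□p is false, ¬p ∧ ◇p is false, so ¬□p ∨ (¬p ∧ ◇p) is false.
    At s2: □p is true, so ¬□p is false.
      At s2: □p requires p at every successor {s1}.
        At s1: p is true.
      So □p is true at s2.
    At s2: ¬p is false, ◇p is true, so ¬p ∧ ◇p is false.
      At s2: ◇p requires p at some successor in {s1}.
        p holds at s1, so ◇p is true at s2.
Satisfying worlds: none.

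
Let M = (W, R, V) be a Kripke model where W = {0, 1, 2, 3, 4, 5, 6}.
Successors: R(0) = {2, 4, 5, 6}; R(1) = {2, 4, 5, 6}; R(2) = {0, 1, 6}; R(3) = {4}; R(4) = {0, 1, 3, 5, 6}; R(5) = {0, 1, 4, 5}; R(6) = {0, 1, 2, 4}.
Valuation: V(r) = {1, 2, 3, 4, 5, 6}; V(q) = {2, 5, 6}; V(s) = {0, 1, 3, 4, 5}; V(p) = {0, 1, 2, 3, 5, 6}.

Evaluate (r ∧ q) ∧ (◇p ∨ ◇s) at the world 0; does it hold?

At 0: r ∧ q is false, ◇p ∨ ◇s is true, so (r ∧ q) ∧ (◇p ∨ ◇s) is false.
  At 0: ◇p is true, ◇s is true, so ◇p ∨ ◇s is true.
    At 0: ◇p requires p at some successor in {2, 4, 5, 6}.
      p holds at 2, so ◇p is true at 0.
    At 0: ◇s requires s at some successor in {2, 4, 5, 6}.
      s holds at 4, so ◇s is true at 0.

No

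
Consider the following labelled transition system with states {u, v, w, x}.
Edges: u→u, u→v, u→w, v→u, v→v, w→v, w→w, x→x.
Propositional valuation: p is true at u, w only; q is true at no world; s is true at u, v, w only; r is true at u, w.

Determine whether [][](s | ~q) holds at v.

Recall that []ψ holds at a world iff ψ holds at every accessible world, and <>ψ holds iff ψ holds at some accessible world.
At v: [][](s | ~q) requires [](s | ~q) at every successor {u, v}.
    At u: [](s | ~q) requires s | ~q at every successor {u, v, w}.
      At u: s | ~q is true.
      At v: s | ~q is true.
      At w: s | ~q is true.
    So [](s | ~q) is true at u.
    At v: [](s | ~q) requires s | ~q at every successor {u, v}.
      At u: s | ~q is true.
      At v: s | ~q is true.
    So [](s | ~q) is true at v.
So [][](s | ~q) is true at v.

Yes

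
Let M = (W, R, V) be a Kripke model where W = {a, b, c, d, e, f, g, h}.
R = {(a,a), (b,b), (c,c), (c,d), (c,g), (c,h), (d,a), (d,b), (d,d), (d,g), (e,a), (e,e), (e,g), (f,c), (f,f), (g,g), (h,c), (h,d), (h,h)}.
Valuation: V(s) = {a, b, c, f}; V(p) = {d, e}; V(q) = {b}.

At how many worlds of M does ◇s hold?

7

Let φ = ◇s. Evaluate φ at each world:
  a (successors {a}): φ is true.
  b (successors {b}): φ is true.
  c (successors {c, d, g, h}): φ is true.
  d (successors {a, b, d, g}): φ is true.
  e (successors {a, e, g}): φ is true.
  f (successors {c, f}): φ is true.
  g (successors {g}): φ is false.
  h (successors {c, d, h}): φ is true.
For instance, at e:
  At e: ◇s requires s at some successor in {a, e, g}.
    s holds at a, so ◇s is true at e.
Satisfying worlds: {a, b, c, d, e, f, h}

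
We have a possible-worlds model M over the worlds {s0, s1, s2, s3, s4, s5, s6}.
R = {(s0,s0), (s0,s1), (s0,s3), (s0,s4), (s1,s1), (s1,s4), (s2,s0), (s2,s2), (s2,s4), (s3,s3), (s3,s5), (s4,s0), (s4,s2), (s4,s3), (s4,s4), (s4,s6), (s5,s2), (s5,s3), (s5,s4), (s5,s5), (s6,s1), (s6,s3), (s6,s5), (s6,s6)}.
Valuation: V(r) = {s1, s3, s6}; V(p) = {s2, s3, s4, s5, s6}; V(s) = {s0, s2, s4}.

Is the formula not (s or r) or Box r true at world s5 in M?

At s5: not (s or r) is true, Box r is false, so not (s or r) or Box r is true.
  At s5: Box r requires r at every successor {s2, s3, s4, s5}.
    r fails at s2, so Box r is false at s5.

Yes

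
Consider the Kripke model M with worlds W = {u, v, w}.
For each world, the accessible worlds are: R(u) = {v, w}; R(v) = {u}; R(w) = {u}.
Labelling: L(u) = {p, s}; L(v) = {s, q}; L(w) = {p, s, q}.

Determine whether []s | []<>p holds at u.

At u: []s is true, []<>p is true, so []s | []<>p is true.
  At u: []s requires s at every successor {v, w}.
    At v: s is true.
    At w: s is true.
  So []s is true at u.
  At u: []<>p requires <>p at every successor {v, w}.
      At v: <>p requires p at some successor in {u}.
        p holds at u, so <>p is true at v.
      At w: <>p requires p at some successor in {u}.
        p holds at u, so <>p is true at w.
  So []<>p is true at u.

Yes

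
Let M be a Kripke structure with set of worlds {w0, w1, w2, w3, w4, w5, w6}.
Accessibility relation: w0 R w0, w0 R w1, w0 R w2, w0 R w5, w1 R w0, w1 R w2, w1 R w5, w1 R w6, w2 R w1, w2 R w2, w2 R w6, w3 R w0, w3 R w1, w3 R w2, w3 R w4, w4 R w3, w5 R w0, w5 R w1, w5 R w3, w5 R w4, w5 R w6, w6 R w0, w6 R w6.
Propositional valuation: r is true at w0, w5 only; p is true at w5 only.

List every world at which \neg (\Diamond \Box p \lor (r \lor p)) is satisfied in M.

w1, w2, w3, w4, w6

Let φ = \neg (\Diamond \Box p \lor (r \lor p)). Evaluate φ at each world:
  w0 (successors {w0, w1, w2, w5}): φ is false.
  w1 (successors {w0, w2, w5, w6}): φ is true.
  w2 (successors {w1, w2, w6}): φ is true.
  w3 (successors {w0, w1, w2, w4}): φ is true.
  w4 (successors {w3}): φ is true.
  w5 (successors {w0, w1, w3, w4, w6}): φ is false.
  w6 (successors {w0, w6}): φ is true.
For instance, at w6:
  At w6: \Diamond \Box p \lor (r \lor p) is false, so \neg (\Diamond \Box p \lor (r \lor p)) is true.
    At w6: \Diamond \Box p is false, r \lor p is false, so \Diamond \Box p \lor (r \lor p) is false.
      At w6: \Diamond \Box p requires \Box p at some successor in {w0, w6}.
        At w0: \Box p is false.
        At w6: \Box p is false.
      So \Diamond \Box p is false at w6.
Satisfying worlds: {w1, w2, w3, w4, w6}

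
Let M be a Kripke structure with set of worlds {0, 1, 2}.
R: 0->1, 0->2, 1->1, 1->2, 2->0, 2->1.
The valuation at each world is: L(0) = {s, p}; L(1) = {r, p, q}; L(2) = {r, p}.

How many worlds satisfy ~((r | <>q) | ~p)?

0

Let φ = ~((r | <>q) | ~p). Evaluate φ at each world:
  0 (successors {1, 2}): φ is false.
  1 (successors {1, 2}): φ is false.
  2 (successors {0, 1}): φ is false.
For instance, at 0:
  At 0: (r | <>q) | ~p is true, so ~((r | <>q) | ~p) is false.
    At 0: r | <>q is true, ~p is false, so (r | <>q) | ~p is true.
      At 0: r is false, <>q is true, so r | <>q is true.
Satisfying worlds: none.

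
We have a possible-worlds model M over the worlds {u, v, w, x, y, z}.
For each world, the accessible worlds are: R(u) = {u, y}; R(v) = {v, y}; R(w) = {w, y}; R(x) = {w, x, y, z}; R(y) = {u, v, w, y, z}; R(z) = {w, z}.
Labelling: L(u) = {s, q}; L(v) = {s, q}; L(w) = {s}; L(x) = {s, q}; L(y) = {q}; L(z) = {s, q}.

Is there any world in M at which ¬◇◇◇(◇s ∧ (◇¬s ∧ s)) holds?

No

Let φ = ¬◇◇◇(◇s ∧ (◇¬s ∧ s)). Evaluate φ at each world:
  u (successors {u, y}): φ is false.
  v (successors {v, y}): φ is false.
  w (successors {w, y}): φ is false.
  x (successors {w, x, y, z}): φ is false.
  y (successors {u, v, w, y, z}): φ is false.
  z (successors {w, z}): φ is false.
For instance, at z:
  At z: ◇◇◇(◇s ∧ (◇¬s ∧ s)) is true, so ¬◇◇◇(◇s ∧ (◇¬s ∧ s)) is false.
    At z: ◇◇◇(◇s ∧ (◇¬s ∧ s)) requires ◇◇(◇s ∧ (◇¬s ∧ s)) at some successor in {w, z}.
      ◇◇(◇s ∧ (◇¬s ∧ s)) holds at w, so ◇◇◇(◇s ∧ (◇¬s ∧ s)) is true at z.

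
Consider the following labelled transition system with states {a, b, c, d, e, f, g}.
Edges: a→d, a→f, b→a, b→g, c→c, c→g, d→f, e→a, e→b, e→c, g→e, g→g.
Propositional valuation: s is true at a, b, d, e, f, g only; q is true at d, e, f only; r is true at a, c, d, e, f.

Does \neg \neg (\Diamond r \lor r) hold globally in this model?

Yes

Recall that \Diamond ψ holds at a world iff ψ holds at some accessible world.
Let φ = \neg \neg (\Diamond r \lor r). Evaluate φ at each world:
  a (successors {d, f}): φ is true.
  b (successors {a, g}): φ is true.
  c (successors {c, g}): φ is true.
  d (successors {f}): φ is true.
  e (successors {a, b, c}): φ is true.
  f (successors ∅): φ is true.
  g (successors {e, g}): φ is true.
For instance, at a:
  At a: \neg (\Diamond r \lor r) is false, so \neg \neg (\Diamond r \lor r) is true.
    At a: \Diamond r \lor r is true, so \neg (\Diamond r \lor r) is false.
      At a: \Diamond r is true, r is true, so \Diamond r \lor r is true.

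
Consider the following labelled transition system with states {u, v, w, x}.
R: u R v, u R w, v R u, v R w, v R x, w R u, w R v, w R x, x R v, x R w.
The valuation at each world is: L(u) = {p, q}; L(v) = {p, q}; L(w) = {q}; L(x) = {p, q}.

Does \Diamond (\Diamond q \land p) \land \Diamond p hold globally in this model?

Let φ = \Diamond (\Diamond q \land p) \land \Diamond p. Evaluate φ at each world:
  u (successors {v, w}): φ is true.
  v (successors {u, w, x}): φ is true.
  w (successors {u, v, x}): φ is true.
  x (successors {v, w}): φ is true.
For instance, at x:
  At x: \Diamond (\Diamond q \land p) is true, \Diamond p is true, so \Diamond (\Diamond q \land p) \land \Diamond p is true.
    At x: \Diamond (\Diamond q \land p) requires \Diamond q \land p at some successor in {v, w}.
      \Diamond q \land p holds at v, so \Diamond (\Diamond q \land p) is true at x.
    At x: \Diamond p requires p at some successor in {v, w}.
      p holds at v, so \Diamond p is true at x.

Yes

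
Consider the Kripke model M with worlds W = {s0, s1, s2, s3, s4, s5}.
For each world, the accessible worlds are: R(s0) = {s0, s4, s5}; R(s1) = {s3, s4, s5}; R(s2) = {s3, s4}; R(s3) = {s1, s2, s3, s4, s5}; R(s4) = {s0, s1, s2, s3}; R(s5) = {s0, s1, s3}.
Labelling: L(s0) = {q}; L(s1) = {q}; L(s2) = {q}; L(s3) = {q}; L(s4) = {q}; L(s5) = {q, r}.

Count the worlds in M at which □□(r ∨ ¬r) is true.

6

Let φ = □□(r ∨ ¬r). Evaluate φ at each world:
  s0 (successors {s0, s4, s5}): φ is true.
  s1 (successors {s3, s4, s5}): φ is true.
  s2 (successors {s3, s4}): φ is true.
  s3 (successors {s1, s2, s3, s4, s5}): φ is true.
  s4 (successors {s0, s1, s2, s3}): φ is true.
  s5 (successors {s0, s1, s3}): φ is true.
For instance, at s4:
  At s4: □□(r ∨ ¬r) requires □(r ∨ ¬r) at every successor {s0, s1, s2, s3}.
    At s0: □(r ∨ ¬r) is true.
    At s1: □(r ∨ ¬r) is true.
    At s2: □(r ∨ ¬r) is true.
    At s3: □(r ∨ ¬r) is true.
  So □□(r ∨ ¬r) is true at s4.
Satisfying worlds: {s0, s1, s2, s3, s4, s5}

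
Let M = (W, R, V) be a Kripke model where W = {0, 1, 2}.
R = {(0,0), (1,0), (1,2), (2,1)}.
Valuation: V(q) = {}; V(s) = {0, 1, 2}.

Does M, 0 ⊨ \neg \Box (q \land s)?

Yes

At 0: \Box (q \land s) is false, so \neg \Box (q \land s) is true.
  At 0: \Box (q \land s) requires q \land s at every successor {0}.
    q \land s fails at 0, so \Box (q \land s) is false at 0.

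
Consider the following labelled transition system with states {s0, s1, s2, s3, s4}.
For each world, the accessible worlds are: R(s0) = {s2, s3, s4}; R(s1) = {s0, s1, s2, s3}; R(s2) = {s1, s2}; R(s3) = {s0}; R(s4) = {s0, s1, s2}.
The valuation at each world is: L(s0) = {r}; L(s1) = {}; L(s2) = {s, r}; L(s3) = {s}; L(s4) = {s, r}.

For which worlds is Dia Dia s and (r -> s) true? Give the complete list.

s1, s2, s3, s4

Let φ = Dia Dia s and (r -> s). Evaluate φ at each world:
  s0 (successors {s2, s3, s4}): φ is false.
  s1 (successors {s0, s1, s2, s3}): φ is true.
  s2 (successors {s1, s2}): φ is true.
  s3 (successors {s0}): φ is true.
  s4 (successors {s0, s1, s2}): φ is true.
For instance, at s3:
  At s3: Dia Dia s is true, r -> s is true, so Dia Dia s and (r -> s) is true.
    At s3: Dia Dia s requires Dia s at some successor in {s0}.
      Dia s holds at s0, so Dia Dia s is true at s3.
Satisfying worlds: {s1, s2, s3, s4}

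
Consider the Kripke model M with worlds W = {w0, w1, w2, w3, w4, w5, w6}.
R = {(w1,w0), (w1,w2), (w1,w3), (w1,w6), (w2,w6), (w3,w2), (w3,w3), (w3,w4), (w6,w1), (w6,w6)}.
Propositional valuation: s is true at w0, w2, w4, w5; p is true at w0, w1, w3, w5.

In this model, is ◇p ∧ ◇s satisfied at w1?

At w1: ◇p is true, ◇s is true, so ◇p ∧ ◇s is true.
  At w1: ◇p requires p at some successor in {w0, w2, w3, w6}.
    p holds at w0, so ◇p is true at w1.
  At w1: ◇s requires s at some successor in {w0, w2, w3, w6}.
    s holds at w0, so ◇s is true at w1.

Yes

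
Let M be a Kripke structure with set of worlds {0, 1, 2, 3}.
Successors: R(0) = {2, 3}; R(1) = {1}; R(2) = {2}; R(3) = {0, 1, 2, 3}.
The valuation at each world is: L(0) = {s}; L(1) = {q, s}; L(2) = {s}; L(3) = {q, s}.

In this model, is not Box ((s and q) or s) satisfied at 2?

No

At 2: Box ((s and q) or s) is true, so not Box ((s and q) or s) is false.
  At 2: Box ((s and q) or s) requires (s and q) or s at every successor {2}.
    At 2: (s and q) or s is true.
  So Box ((s and q) or s) is true at 2.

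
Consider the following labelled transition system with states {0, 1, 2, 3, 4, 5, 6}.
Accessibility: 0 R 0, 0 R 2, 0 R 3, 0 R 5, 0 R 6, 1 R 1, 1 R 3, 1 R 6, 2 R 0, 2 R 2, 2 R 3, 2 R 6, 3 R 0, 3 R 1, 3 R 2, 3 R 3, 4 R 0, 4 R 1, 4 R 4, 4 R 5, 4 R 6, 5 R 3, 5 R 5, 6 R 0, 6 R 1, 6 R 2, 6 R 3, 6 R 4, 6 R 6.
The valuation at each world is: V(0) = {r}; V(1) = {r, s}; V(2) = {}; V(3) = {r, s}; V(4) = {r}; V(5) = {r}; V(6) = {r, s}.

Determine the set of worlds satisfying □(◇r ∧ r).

Let φ = □(◇r ∧ r). Evaluate φ at each world:
  0 (successors {0, 2, 3, 5, 6}): φ is false.
  1 (successors {1, 3, 6}): φ is true.
  2 (successors {0, 2, 3, 6}): φ is false.
  3 (successors {0, 1, 2, 3}): φ is false.
  4 (successors {0, 1, 4, 5, 6}): φ is true.
  5 (successors {3, 5}): φ is true.
  6 (successors {0, 1, 2, 3, 4, 6}): φ is false.
For instance, at 0:
  At 0: □(◇r ∧ r) requires ◇r ∧ r at every successor {0, 2, 3, 5, 6}.
    ◇r ∧ r fails at 2, so □(◇r ∧ r) is false at 0.
      At 2: ◇r is true, r is false, so ◇r ∧ r is false.
Satisfying worlds: {1, 4, 5}

1, 4, 5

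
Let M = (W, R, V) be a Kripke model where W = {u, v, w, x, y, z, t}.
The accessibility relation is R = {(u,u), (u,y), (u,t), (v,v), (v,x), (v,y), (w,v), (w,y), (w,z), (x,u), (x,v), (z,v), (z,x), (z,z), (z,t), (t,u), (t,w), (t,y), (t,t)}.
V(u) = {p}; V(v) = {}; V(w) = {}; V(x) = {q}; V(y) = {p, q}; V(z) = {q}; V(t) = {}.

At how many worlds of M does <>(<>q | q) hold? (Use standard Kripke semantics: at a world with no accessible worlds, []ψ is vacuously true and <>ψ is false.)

Recall that <>ψ holds at a world iff ψ holds at some accessible world.
Let φ = <>(<>q | q). Evaluate φ at each world:
  u (successors {u, y, t}): φ is true.
  v (successors {v, x, y}): φ is true.
  w (successors {v, y, z}): φ is true.
  x (successors {u, v}): φ is true.
  y (successors ∅): φ is false.
  z (successors {v, x, z, t}): φ is true.
  t (successors {u, w, y, t}): φ is true.
For instance, at w:
  At w: <>(<>q | q) requires <>q | q at some successor in {v, y, z}.
    <>q | q holds at v, so <>(<>q | q) is true at w.
      At v: <>q is true, q is false, so <>q | q is true.
Satisfying worlds: {u, v, w, x, z, t}

6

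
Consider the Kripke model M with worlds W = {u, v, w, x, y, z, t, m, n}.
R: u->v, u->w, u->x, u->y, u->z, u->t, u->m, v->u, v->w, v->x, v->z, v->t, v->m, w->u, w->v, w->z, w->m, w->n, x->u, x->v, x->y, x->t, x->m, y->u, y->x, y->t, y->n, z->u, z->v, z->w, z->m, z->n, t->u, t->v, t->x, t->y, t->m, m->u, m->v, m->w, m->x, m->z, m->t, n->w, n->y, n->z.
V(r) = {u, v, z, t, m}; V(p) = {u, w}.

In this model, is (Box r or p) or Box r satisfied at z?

At z: Box r or p is false, Box r is false, so (Box r or p) or Box r is false.
  At z: Box r is false, p is false, so Box r or p is false.
    At z: Box r requires r at every successor {u, v, w, m, n}.
      r fails at w, so Box r is false at z.
  At z: Box r requires r at every successor {u, v, w, m, n}.
    r fails at w, so Box r is false at z.

No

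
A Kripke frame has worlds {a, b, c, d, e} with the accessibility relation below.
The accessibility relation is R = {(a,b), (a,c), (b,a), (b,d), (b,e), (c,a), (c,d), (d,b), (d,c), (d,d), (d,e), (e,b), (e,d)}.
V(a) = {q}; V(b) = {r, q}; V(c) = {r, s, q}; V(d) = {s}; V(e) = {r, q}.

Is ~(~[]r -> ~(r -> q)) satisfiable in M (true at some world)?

Yes

Let φ = ~(~[]r -> ~(r -> q)). Evaluate φ at each world:
  a (successors {b, c}): φ is false.
  b (successors {a, d, e}): φ is true.
  c (successors {a, d}): φ is true.
  d (successors {b, c, d, e}): φ is true.
  e (successors {b, d}): φ is true.
Detail at b (witness):
  At b: ~[]r -> ~(r -> q) is false, so ~(~[]r -> ~(r -> q)) is true.
    At b: ~[]r is true, ~(r -> q) is false, so ~[]r -> ~(r -> q) is false.
      At b: []r is false, so ~[]r is true.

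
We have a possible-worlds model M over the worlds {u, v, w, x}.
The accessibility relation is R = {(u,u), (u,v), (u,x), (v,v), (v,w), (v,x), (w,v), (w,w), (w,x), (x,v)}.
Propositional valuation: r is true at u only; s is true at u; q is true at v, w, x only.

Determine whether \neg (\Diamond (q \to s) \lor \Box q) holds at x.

Recall that \Box ψ holds at a world iff ψ holds at every accessible world, and \Diamond ψ holds iff ψ holds at some accessible world.
At x: \Diamond (q \to s) \lor \Box q is true, so \neg (\Diamond (q \to s) \lor \Box q) is false.
  At x: \Diamond (q \to s) is false, \Box q is true, so \Diamond (q \to s) \lor \Box q is true.
    At x: \Diamond (q \to s) requires q \to s at some successor in {v}.
      At v: q \to s is false.
    So \Diamond (q \to s) is false at x.
    At x: \Box q requires q at every successor {v}.
      At v: q is true.
    So \Box q is true at x.

No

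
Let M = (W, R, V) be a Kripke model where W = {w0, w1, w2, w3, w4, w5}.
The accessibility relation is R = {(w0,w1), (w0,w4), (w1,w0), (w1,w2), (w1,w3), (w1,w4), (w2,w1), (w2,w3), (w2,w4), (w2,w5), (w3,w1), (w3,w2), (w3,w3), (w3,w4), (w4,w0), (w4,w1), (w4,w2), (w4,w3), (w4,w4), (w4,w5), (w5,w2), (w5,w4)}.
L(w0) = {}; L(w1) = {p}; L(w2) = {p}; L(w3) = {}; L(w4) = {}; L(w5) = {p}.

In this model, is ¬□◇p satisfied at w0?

No

Recall that □ψ holds at a world iff ψ holds at every accessible world, and ◇ψ holds iff ψ holds at some accessible world.
At w0: □◇p is true, so ¬□◇p is false.
  At w0: □◇p requires ◇p at every successor {w1, w4}.
      At w1: ◇p requires p at some successor in {w0, w2, w3, w4}.
        p holds at w2, so ◇p is true at w1.
      At w4: ◇p requires p at some successor in {w0, w1, w2, w3, w4, w5}.
        p holds at w1, so ◇p is true at w4.
  So □◇p is true at w0.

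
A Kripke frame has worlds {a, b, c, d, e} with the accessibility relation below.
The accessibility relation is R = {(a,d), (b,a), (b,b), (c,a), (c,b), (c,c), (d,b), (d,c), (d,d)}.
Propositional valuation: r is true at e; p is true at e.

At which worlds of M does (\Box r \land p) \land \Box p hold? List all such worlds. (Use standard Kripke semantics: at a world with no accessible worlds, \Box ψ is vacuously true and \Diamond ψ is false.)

e

Let φ = (\Box r \land p) \land \Box p. Evaluate φ at each world:
  a (successors {d}): φ is false.
  b (successors {a, b}): φ is false.
  c (successors {a, b, c}): φ is false.
  d (successors {b, c, d}): φ is false.
  e (successors ∅): φ is true.
For instance, at a:
  At a: \Box r \land p is false, \Box p is false, so (\Box r \land p) \land \Box p is false.
    At a: \Box r is false, p is false, so \Box r \land p is false.
      At a: \Box r requires r at every successor {d}.
        r fails at d, so \Box r is false at a.
    At a: \Box p requires p at every successor {d}.
      p fails at d, so \Box p is false at a.
Satisfying worlds: {e}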